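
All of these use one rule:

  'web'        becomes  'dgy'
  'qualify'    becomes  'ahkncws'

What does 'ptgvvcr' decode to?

Two steps: reverse the string, then apply a Caesar shift of +2.
Undoing it on ptgvvcr: shift back: p−2=n, t−2=r, g−2=e, v−2=t, v−2=t, c−2=a, r−2=p → nrettap; then reverse → pattern.

pattern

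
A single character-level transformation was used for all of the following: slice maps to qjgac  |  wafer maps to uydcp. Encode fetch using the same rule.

Compare letters: s→q is +24, l→j is +24, i→g is +24 — a constant shift. This is a Caesar cipher with shift 24.
For fetch: f+24=d, e+24=c, t+24=r, c+24=a, h+24=f.

dcraf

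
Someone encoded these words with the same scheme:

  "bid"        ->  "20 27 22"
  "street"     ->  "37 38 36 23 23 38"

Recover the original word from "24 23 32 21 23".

b is letter #2 and maps to 20: an offset of 18. The number is (letter's place in the alphabet, a=1) + 18.
Decoding 24 23 32 21 23: 24→(24−18)÷1=6=f, 23→(23−18)÷1=5=e, 32→(32−18)÷1=14=n, 21→(21−18)÷1=3=c, 23→(23−18)÷1=5=e.

fence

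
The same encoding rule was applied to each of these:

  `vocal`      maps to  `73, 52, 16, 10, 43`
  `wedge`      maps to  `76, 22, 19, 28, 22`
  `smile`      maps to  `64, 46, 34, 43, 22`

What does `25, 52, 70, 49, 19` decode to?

v(#22)→73 and o(#15)→52: differences scale by 3, so n = 3·pos + 7. The formula is n = 3×(alphabet index, a=1) + 7.
Reversing it on 25, 52, 70, 49, 19: 25→(25−7)÷3=6=f, 52→(52−7)÷3=15=o, 70→(70−7)÷3=21=u, 49→(49−7)÷3=14=n, 19→(19−7)÷3=4=d.

found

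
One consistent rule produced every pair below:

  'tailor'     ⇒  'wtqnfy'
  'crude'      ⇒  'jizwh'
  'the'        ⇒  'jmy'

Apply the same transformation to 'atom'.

rtyf

Read the word backwards and shift each letter +5.
On atom: reverse → mota; then shift: m+5=r, o+5=t, t+5=y, a+5=f.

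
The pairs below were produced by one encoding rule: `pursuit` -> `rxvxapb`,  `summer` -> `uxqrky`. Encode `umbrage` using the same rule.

wpfwgnm

Each letter shifts forward by (position + 2), i.e. 2, 3, 4, … — the shift grows by one for each successive letter.
On umbrage: u+2=w, m+3=p, b+4=f, r+5=w, a+6=g, g+7=n, e+8=m.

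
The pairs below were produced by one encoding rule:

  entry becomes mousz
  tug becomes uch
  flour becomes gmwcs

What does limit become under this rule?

The shift depends on letter class: consonant n→o is +1, but vowel e→m is +8. The rule splits by letter class: vowels +8, consonants +1.
For limit: l(cons)+1=m, i(vowel)+8=q, m(cons)+1=n, i(vowel)+8=q, t(cons)+1=u.

mqnqu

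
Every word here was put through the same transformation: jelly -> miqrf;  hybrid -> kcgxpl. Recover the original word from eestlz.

banner

In jelly: j→m is +3, e→i is +4, l→q is +5, l→r is +6 — the shift increases by 1 each position. Each letter shifts forward by (position + 3), i.e. 3, 4, 5, … — the shift grows by one for each successive letter.
Decoding eestlz: e−3=b, e−4=a, s−5=n, t−6=n, l−7=e, z−8=r.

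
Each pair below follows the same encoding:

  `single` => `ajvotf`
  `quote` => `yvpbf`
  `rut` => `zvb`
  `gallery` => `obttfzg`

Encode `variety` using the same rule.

dbzjfbg

The shift depends on letter class: consonant s→a is +8, but vowel i→j is +1. The rule splits by letter class: vowels +1, consonants +8.
For variety: v(cons)+8=d, a(vowel)+1=b, r(cons)+8=z, i(vowel)+1=j, e(vowel)+1=f, t(cons)+8=b, y(cons)+8=g.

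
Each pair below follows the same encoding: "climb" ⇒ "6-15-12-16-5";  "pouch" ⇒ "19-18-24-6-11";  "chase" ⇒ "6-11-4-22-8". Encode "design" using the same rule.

7-8-22-12-10-17

Letters become their 1-based position plus 3 (so a→4, b→5, …).
For design: d=4→7, e=5→8, s=19→22, i=9→12, g=7→10, n=14→17.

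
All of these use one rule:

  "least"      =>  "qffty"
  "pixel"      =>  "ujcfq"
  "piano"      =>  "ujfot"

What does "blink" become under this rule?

Shifts by position in least: pos 0: l→q (+5), pos 1: e→f (+1), pos 2: a→f (+5), pos 3: s→t (+1) — repeating every 2. A repeating key of period 2 is used — shifts +5, +1 over and over.
On blink: b+5=g, l+1=m, i+5=n, n+1=o, k+5=p.

gmnop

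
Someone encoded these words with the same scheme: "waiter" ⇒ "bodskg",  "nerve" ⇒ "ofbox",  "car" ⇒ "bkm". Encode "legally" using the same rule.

ivvkqov

The output letters match the input read backwards, each shifted +10: waiter reversed is retiaw. Two steps: reverse the string, then apply a Caesar shift of +10.
For legally: reverse → yllagel; then shift: y+10=i, l+10=v, l+10=v, a+10=k, g+10=q, e+10=o, l+10=v.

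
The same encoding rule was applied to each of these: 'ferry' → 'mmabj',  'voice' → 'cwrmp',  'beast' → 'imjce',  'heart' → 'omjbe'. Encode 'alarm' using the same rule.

htjbx

The shift increases by 1 at each position, starting from +7: 7, 8, 9, ….
On alarm: a+7=h, l+8=t, a+9=j, r+10=b, m+11=x.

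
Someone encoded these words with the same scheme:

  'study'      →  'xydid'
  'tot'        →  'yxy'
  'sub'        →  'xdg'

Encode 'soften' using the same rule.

xxkyns

The shift depends on letter class: consonant s→x is +5, but vowel u→d is +9. The rule splits by letter class: vowels +9, consonants +5.
On soften: s(cons)+5=x, o(vowel)+9=x, f(cons)+5=k, t(cons)+5=y, e(vowel)+9=n, n(cons)+5=s.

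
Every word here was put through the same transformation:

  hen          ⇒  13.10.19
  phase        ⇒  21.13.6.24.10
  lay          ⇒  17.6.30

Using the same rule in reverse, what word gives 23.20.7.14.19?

The number is (letter's place in the alphabet, a=1) + 5.
Decoding 23.20.7.14.19: 23→(23−5)÷1=18=r, 20→(20−5)÷1=15=o, 7→(7−5)÷1=2=b, 14→(14−5)÷1=9=i, 19→(19−5)÷1=14=n.

robin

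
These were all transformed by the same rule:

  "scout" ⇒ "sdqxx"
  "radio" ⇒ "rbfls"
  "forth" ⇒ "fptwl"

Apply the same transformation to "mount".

mpwqx

Each letter shifts forward by its position index (0, 1, 2, …) — the shift grows by one for each successive letter.
On mount: m+0=m, o+1=p, u+2=w, n+3=q, t+4=x.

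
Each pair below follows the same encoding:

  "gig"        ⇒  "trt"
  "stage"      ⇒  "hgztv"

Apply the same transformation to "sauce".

Each pair mirrors across the alphabet (g↔t, i↔r, g↔t): positions sum to 25. Each letter is replaced by its mirror in the alphabet: a↔z, b↔y, c↔x, and so on (the Atbash cipher).
On sauce: s↔h, a↔z, u↔f, c↔x, e↔v.

hzfxv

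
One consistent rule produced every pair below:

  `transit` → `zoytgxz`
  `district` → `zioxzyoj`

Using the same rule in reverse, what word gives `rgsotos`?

The word is reversed, then every letter is shifted forward by 6.
Undoing it on rgsotos: shift back: r−6=l, g−6=a, s−6=m, o−6=i, t−6=n, o−6=i, s−6=m → laminim; then reverse → minimal.

minimal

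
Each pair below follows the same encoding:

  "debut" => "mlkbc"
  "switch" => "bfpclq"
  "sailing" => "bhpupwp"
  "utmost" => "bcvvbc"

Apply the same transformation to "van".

The shift depends on letter class: consonant d→m is +9, but vowel e→l is +7. The rule splits by letter class: vowels +7, consonants +9.
Applying it to van: v(cons)+9=e, a(vowel)+7=h, n(cons)+9=w.

ehw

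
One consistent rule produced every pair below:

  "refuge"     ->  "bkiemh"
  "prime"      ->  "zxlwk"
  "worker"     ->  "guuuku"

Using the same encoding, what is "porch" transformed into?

Shifts by position in refuge: pos 0: r→b (+10), pos 1: e→k (+6), pos 2: f→i (+3), pos 3: u→e (+10), pos 4: g→m (+6), pos 5: e→h (+3) — repeating every 3. It's a Vigenère-style cipher with numeric key [10,6,3]: position i shifts by key[i mod 3].
On porch: p+10=z, o+6=u, r+3=u, c+10=m, h+6=n.

zuumn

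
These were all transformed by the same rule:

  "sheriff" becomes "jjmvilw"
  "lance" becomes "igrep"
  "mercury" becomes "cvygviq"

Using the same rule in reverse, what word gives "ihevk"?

grade

The word is reversed, then every letter is shifted forward by 4.
Undoing it on ihevk: shift back: i−4=e, h−4=d, e−4=a, v−4=r, k−4=g → edarg; then reverse → grade.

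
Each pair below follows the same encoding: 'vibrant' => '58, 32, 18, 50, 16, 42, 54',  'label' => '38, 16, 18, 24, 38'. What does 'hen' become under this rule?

30, 24, 42

v(#22)→58 and i(#9)→32: differences scale by 2, so n = 2·pos + 14. With a=1..z=26, the number is 2·pos + 14.
On hen: h=8→30, e=5→24, n=14→42.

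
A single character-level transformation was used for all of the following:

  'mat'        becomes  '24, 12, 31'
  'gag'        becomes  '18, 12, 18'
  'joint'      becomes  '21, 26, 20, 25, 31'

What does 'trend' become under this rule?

m is letter #13 and maps to 24: an offset of 11. The number is (letter's place in the alphabet, a=1) + 11.
For trend: t=20→31, r=18→29, e=5→16, n=14→25, d=4→15.

31, 29, 16, 25, 15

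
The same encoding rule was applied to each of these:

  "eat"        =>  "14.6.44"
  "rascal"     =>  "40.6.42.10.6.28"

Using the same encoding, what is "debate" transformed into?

e(#5)→14 and a(#1)→6: differences scale by 2, so n = 2·pos + 4. Each letter becomes 2×(its alphabet position, a=1..z=26) + 4.
For debate: d=4→12, e=5→14, b=2→8, a=1→6, t=20→44, e=5→14.

12.14.8.6.44.14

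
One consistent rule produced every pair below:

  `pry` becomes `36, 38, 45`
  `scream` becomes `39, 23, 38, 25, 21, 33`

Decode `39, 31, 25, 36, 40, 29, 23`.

Each letter is replaced by its alphabet position (a=1..z=26) + 20.
Reversing it on 39, 31, 25, 36, 40, 29, 23: 39→(39−20)÷1=19=s, 31→(31−20)÷1=11=k, 25→(25−20)÷1=5=e, 36→(36−20)÷1=16=p, 40→(40−20)÷1=20=t, 29→(29−20)÷1=9=i, 23→(23−20)÷1=3=c.

skeptic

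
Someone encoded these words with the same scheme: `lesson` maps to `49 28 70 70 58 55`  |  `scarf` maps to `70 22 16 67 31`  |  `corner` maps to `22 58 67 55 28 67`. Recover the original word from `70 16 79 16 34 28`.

savage

l(#12)→49 and e(#5)→28: differences scale by 3, so n = 3·pos + 13. Each letter becomes 3×(its alphabet position, a=1..z=26) + 13.
Undoing it on 70 16 79 16 34 28: 70→(70−13)÷3=19=s, 16→(16−13)÷3=1=a, 79→(79−13)÷3=22=v, 16→(16−13)÷3=1=a, 34→(34−13)÷3=7=g, 28→(28−13)÷3=5=e.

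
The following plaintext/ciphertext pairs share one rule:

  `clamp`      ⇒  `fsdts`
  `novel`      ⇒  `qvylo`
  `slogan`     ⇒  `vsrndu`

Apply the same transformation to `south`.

Shifts by position in clamp: pos 0: c→f (+3), pos 1: l→s (+7), pos 2: a→d (+3), pos 3: m→t (+7) — repeating every 2. The shifts repeat in a cycle of length 2: positions 0,1,… shift by +3, +7, then the pattern repeats.
Applying it to south: s+3=v, o+7=v, u+3=x, t+7=a, h+3=k.

vvxak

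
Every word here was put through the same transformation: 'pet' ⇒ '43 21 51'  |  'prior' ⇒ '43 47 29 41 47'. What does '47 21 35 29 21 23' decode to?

relief

p(#16)→43 and e(#5)→21: differences scale by 2, so n = 2·pos + 11. The formula is n = 2×(alphabet index, a=1) + 11.
Decoding 47 21 35 29 21 23: 47→(47−11)÷2=18=r, 21→(21−11)÷2=5=e, 35→(35−11)÷2=12=l, 29→(29−11)÷2=9=i, 21→(21−11)÷2=5=e, 23→(23−11)÷2=6=f.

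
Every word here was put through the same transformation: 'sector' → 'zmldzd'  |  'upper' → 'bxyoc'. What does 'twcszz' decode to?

Letter i (0-indexed) is shifted by i+7, so successive shifts are 7, 8, 9, ….
Reversing it on twcszz: t−7=m, w−8=o, c−9=t, s−10=i, z−11=o, z−12=n.

motion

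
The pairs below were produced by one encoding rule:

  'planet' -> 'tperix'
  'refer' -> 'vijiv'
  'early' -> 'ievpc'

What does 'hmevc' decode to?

Each letter is shifted forward by 4 in the alphabet (a Caesar shift of +4).
Decoding hmevc: h−4=d, m−4=i, e−4=a, v−4=r, c−4=y.

diary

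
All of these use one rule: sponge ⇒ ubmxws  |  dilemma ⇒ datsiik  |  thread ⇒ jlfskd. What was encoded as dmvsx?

Each letter's alphabet position (a=0..z=25) is mapped through 15·x+10 mod 26 — an affine cipher.
Undoing it on dmvsx: d(3)→7·(3−10)≡3=d; m(12)→7·(12−10)≡14=o; v(21)→7·(21−10)≡25=z; s(18)→7·(18−10)≡4=e; x(23)→7·(23−10)≡13=n (all mod 26).

dozen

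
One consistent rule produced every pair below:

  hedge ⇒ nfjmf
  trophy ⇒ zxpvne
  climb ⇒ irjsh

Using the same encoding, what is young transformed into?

The shift depends on letter class: consonant h→n is +6, but vowel e→f is +1. The rule splits by letter class: vowels +1, consonants +6.
For young: y(cons)+6=e, o(vowel)+1=p, u(vowel)+1=v, n(cons)+6=t, g(cons)+6=m.

epvtm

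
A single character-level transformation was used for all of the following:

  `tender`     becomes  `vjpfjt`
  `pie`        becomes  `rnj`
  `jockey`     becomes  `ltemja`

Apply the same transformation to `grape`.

itfrj

The shift depends on letter class: consonant t→v is +2, but vowel e→j is +5. The rule splits by letter class: vowels +5, consonants +2.
For grape: g(cons)+2=i, r(cons)+2=t, a(vowel)+5=f, p(cons)+2=r, e(vowel)+5=j.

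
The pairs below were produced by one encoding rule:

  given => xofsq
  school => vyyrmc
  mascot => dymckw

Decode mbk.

The output letters match the input read backwards, each shifted +10: given reversed is nevig. Read the word backwards and shift each letter +10.
Decoding mbk: shift back: m−10=c, b−10=r, k−10=a → cra; then reverse → arc.

arc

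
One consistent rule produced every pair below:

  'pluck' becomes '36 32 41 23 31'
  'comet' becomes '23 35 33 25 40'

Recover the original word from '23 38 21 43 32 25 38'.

Letters become their 1-based position plus 20 (so a→21, b→22, …).
Decoding 23 38 21 43 32 25 38: 23→(23−20)÷1=3=c, 38→(38−20)÷1=18=r, 21→(21−20)÷1=1=a, 43→(43−20)÷1=23=w, 32→(32−20)÷1=12=l, 25→(25−20)÷1=5=e, 38→(38−20)÷1=18=r.

crawler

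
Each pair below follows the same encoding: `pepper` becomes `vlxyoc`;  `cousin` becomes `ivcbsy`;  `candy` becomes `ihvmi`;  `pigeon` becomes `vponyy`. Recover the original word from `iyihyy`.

crayon

In pepper: p→v is +6, e→l is +7, p→x is +8, p→y is +9 — the shift increases by 1 each position. Letter i (0-indexed) is shifted by i+6, so successive shifts are 6, 7, 8, ….
Undoing it on iyihyy: i−6=c, y−7=r, i−8=a, h−9=y, y−10=o, y−11=n.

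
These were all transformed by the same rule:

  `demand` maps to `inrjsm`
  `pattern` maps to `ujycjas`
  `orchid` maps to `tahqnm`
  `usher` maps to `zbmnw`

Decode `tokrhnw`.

Shifts by position in demand: pos 0: d→i (+5), pos 1: e→n (+9), pos 2: m→r (+5), pos 3: a→j (+9) — repeating every 2. The shifts repeat in a cycle of length 2: positions 0,1,… shift by +5, +9, then the pattern repeats.
Decoding tokrhnw: t−5=o, o−9=f, k−5=f, r−9=i, h−5=c, n−9=e, w−5=r.

officer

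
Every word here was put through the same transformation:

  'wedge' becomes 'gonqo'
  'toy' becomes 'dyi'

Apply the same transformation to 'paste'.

zkcdo

Compare letters: w→g is +10, e→o is +10, d→n is +10 — a constant shift. Each letter is shifted forward by 10 in the alphabet (a Caesar shift of +10).
On paste: p+10=z, a+10=k, s+10=c, t+10=d, e+10=o.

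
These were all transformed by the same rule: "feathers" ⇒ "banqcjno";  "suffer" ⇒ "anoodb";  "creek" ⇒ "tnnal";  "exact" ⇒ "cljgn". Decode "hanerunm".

Two steps: reverse the string, then apply a Caesar shift of +9.
Reversing it on hanerunm: shift back: h−9=y, a−9=r, n−9=e, e−9=v, r−9=i, u−9=l, n−9=e, m−9=d → yreviled; then reverse → delivery.

delivery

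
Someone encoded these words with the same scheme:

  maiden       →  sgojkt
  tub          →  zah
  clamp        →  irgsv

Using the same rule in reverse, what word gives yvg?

Each letter is shifted forward by 6 in the alphabet (a Caesar shift of +6).
Decoding yvg: y−6=s, v−6=p, g−6=a.

spa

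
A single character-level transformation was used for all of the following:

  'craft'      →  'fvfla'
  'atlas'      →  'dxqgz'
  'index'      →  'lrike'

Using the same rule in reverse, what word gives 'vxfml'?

In craft: c→f is +3, r→v is +4, a→f is +5, f→l is +6 — the shift increases by 1 each position. Letter i (0-indexed) is shifted by i+3, so successive shifts are 3, 4, 5, ….
Reversing it on vxfml: v−3=s, x−4=t, f−5=a, m−6=g, l−7=e.

stage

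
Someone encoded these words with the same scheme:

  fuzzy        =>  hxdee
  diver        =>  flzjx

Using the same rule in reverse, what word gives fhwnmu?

design

In fuzzy: f→h is +2, u→x is +3, z→d is +4, z→e is +5 — the shift increases by 1 each position. Letter i (0-indexed) is shifted by i+2, so successive shifts are 2, 3, 4, ….
Decoding fhwnmu: f−2=d, h−3=e, w−4=s, n−5=i, m−6=g, u−7=n.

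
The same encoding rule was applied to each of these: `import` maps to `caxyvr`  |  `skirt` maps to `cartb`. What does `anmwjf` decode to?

The output letters match the input read backwards, each shifted +9: import reversed is tropmi. Read the word backwards and shift each letter +9.
Undoing it on anmwjf: shift back: a−9=r, n−9=e, m−9=d, w−9=n, j−9=a, f−9=w → rednaw; then reverse → wander.

wander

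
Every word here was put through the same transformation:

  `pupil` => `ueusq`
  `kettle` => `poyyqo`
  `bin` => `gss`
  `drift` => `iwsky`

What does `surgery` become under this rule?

xewlowd

The shift depends on letter class: consonant p→u is +5, but vowel u→e is +10. The rule splits by letter class: vowels +10, consonants +5.
For surgery: s(cons)+5=x, u(vowel)+10=e, r(cons)+5=w, g(cons)+5=l, e(vowel)+10=o, r(cons)+5=w, y(cons)+5=d.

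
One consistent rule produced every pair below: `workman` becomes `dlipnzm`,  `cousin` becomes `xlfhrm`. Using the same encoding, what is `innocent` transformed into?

This is the alphabet-reversal cipher (Atbash): a becomes z, b becomes y, etc.
On innocent: i↔r, n↔m, n↔m, o↔l, c↔x, e↔v, n↔m, t↔g.

rmmlxvmg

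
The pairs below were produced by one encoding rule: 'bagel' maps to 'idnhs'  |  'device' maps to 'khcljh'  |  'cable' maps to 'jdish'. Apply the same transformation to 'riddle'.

The shift depends on letter class: consonant b→i is +7, but vowel a→d is +3. Two shifts are in play — +3 for a/e/i/o/u, +7 for every other letter.
On riddle: r(cons)+7=y, i(vowel)+3=l, d(cons)+7=k, d(cons)+7=k, l(cons)+7=s, e(vowel)+3=h.

ylkksh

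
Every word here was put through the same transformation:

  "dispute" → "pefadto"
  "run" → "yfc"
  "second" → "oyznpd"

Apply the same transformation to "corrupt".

eafcczn

The output letters match the input read backwards, each shifted +11: dispute reversed is etupsid. Read the word backwards and shift each letter +11.
For corrupt: reverse → tpurroc; then shift: t+11=e, p+11=a, u+11=f, r+11=c, r+11=c, o+11=z, c+11=n.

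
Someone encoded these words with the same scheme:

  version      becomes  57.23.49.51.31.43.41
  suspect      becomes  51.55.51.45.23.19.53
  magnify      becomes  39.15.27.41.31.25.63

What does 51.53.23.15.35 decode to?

Each letter becomes 2×(its alphabet position, a=1..z=26) + 13.
Reversing it on 51.53.23.15.35: 51→(51−13)÷2=19=s, 53→(53−13)÷2=20=t, 23→(23−13)÷2=5=e, 15→(15−13)÷2=1=a, 35→(35−13)÷2=11=k.

steak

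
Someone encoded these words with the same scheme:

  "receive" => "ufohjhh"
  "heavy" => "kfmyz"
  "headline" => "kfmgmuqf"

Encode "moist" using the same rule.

ppuvu

Shifts by position in receive: pos 0: r→u (+3), pos 1: e→f (+1), pos 2: c→o (+12), pos 3: e→h (+3), pos 4: i→j (+1), pos 5: v→h (+12) — repeating every 3. A repeating key of period 3 is used — shifts +3, +1, +12 over and over.
For moist: m+3=p, o+1=p, i+12=u, s+3=v, t+1=u.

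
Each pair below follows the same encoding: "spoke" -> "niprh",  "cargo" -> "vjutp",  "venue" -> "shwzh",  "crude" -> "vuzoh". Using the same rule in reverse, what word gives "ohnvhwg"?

descent

s(18)→n(13) and p(15)→i(8) fit y≡19x+9 (mod 26); the inverse of 19 mod 26 is 11. Each letter's alphabet position (a=0..z=25) is mapped through 19·x+9 mod 26 — an affine cipher.
Decoding ohnvhwg: o(14)→11·(14−9)≡3=d; h(7)→11·(7−9)≡4=e; n(13)→11·(13−9)≡18=s; v(21)→11·(21−9)≡2=c; h(7)→11·(7−9)≡4=e; w(22)→11·(22−9)≡13=n; g(6)→11·(6−9)≡19=t (all mod 26).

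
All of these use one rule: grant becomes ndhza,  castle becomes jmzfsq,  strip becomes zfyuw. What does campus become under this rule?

The shifts repeat in a cycle of length 2: positions 0,1,… shift by +7, +12, then the pattern repeats.
For campus: c+7=j, a+12=m, m+7=t, p+12=b, u+7=b, s+12=e.

jmtbbe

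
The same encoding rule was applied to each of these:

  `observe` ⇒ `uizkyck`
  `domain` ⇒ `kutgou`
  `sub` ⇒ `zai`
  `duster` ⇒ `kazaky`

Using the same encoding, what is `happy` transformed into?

ogwwf

The shift depends on letter class: consonant b→i is +7, but vowel o→u is +6. Two shifts are in play — +6 for a/e/i/o/u, +7 for every other letter.
On happy: h(cons)+7=o, a(vowel)+6=g, p(cons)+7=w, p(cons)+7=w, y(cons)+7=f.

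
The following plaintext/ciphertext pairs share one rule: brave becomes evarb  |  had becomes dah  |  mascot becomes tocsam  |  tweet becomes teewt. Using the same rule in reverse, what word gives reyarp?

The word is simply reversed.
Decoding reyarp: then reverse → prayer.

prayer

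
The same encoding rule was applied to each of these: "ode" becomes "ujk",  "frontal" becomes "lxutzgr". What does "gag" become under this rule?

Each letter is shifted forward by 6 in the alphabet (a Caesar shift of +6).
For gag: g+6=m, a+6=g, g+6=m.

mgm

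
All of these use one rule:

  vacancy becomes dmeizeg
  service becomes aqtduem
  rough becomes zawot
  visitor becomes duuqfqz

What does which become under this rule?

Shifts by position in vacancy: pos 0: v→d (+8), pos 1: a→m (+12), pos 2: c→e (+2), pos 3: a→i (+8), pos 4: n→z (+12), pos 5: c→e (+2) — repeating every 3. A repeating key of period 3 is used — shifts +8, +12, +2 over and over.
Applying it to which: w+8=e, h+12=t, i+2=k, c+8=k, h+12=t.

etkkt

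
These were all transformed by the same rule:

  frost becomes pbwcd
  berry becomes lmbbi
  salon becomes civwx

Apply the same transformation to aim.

The shift depends on letter class: consonant f→p is +10, but vowel o→w is +8. Two shifts are in play — +8 for a/e/i/o/u, +10 for every other letter.
For aim: a(vowel)+8=i, i(vowel)+8=q, m(cons)+10=w.

iqw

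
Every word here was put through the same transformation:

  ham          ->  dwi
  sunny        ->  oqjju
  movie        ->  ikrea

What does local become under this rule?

hkywh

Compare letters: h→d is +22, a→w is +22, m→i is +22 — a constant shift. This is a Caesar cipher with shift 22.
For local: l+22=h, o+22=k, c+22=y, a+22=w, l+22=h.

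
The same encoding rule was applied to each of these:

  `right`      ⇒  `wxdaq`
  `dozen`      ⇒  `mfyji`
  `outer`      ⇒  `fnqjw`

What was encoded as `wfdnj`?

r(17)→w(22) and i(8)→x(23) fit y≡23x+21 (mod 26); the inverse of 23 mod 26 is 17. Treating letters as 0–25, the rule is x ↦ 23x + 21 (mod 26).
Undoing it on wfdnj: w(22)→17·(22−21)≡17=r; f(5)→17·(5−21)≡14=o; d(3)→17·(3−21)≡6=g; n(13)→17·(13−21)≡20=u; j(9)→17·(9−21)≡4=e (all mod 26).

rogue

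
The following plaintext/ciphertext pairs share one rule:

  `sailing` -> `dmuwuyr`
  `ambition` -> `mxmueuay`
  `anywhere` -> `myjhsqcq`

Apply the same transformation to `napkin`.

ymavuy

The shift depends on letter class: consonant s→d is +11, but vowel a→m is +12. The rule splits by letter class: vowels +12, consonants +11.
Applying it to napkin: n(cons)+11=y, a(vowel)+12=m, p(cons)+11=a, k(cons)+11=v, i(vowel)+12=u, n(cons)+11=y.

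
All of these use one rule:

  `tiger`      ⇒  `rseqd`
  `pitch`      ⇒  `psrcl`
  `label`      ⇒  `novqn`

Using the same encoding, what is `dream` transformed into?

jdqou

t(19)→r(17) and i(8)→s(18) fit y≡7x+14 (mod 26); the inverse of 7 mod 26 is 15. Treating letters as 0–25, the rule is x ↦ 7x + 14 (mod 26).
Applying it to dream: d(3)→7·3+14≡9=j; r(17)→7·17+14≡3=d; e(4)→7·4+14≡16=q; a(0)→7·0+14≡14=o; m(12)→7·12+14≡20=u (all mod 26).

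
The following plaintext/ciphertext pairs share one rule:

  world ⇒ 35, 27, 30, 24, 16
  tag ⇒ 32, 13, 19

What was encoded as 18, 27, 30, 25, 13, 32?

format

w is letter #23 and maps to 35: an offset of 12. Each letter is replaced by its alphabet position (a=1..z=26) + 12.
Decoding 18, 27, 30, 25, 13, 32: 18→(18−12)÷1=6=f, 27→(27−12)÷1=15=o, 30→(30−12)÷1=18=r, 25→(25−12)÷1=13=m, 13→(13−12)÷1=1=a, 32→(32−12)÷1=20=t.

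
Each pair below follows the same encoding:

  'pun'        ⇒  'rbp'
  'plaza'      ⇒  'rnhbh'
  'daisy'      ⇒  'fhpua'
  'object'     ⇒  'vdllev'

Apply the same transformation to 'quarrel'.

Two shifts are in play — +7 for a/e/i/o/u, +2 for every other letter.
On quarrel: q(cons)+2=s, u(vowel)+7=b, a(vowel)+7=h, r(cons)+2=t, r(cons)+2=t, e(vowel)+7=l, l(cons)+2=n.

sbhttln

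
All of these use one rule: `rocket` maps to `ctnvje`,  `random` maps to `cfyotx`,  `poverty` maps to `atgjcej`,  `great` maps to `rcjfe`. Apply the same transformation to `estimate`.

The shift depends on letter class: consonant r→c is +11, but vowel o→t is +5. The rule splits by letter class: vowels +5, consonants +11.
On estimate: e(vowel)+5=j, s(cons)+11=d, t(cons)+11=e, i(vowel)+5=n, m(cons)+11=x, a(vowel)+5=f, t(cons)+11=e, e(vowel)+5=j.

jdenxfej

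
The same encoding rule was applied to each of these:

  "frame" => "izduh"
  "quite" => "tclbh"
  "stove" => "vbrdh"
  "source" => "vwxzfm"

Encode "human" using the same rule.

A repeating key of period 2 is used — shifts +3, +8 over and over.
On human: h+3=k, u+8=c, m+3=p, a+8=i, n+3=q.

kcpiq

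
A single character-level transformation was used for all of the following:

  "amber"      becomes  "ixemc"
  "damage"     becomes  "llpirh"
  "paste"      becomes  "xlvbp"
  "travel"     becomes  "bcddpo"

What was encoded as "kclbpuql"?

criteria

Shifts by position in amber: pos 0: a→i (+8), pos 1: m→x (+11), pos 2: b→e (+3), pos 3: e→m (+8), pos 4: r→c (+11) — repeating every 3. The shifts repeat in a cycle of length 3: positions 0,1,… shift by +8, +11, +3, then the pattern repeats.
Undoing it on kclbpuql: k−8=c, c−11=r, l−3=i, b−8=t, p−11=e, u−3=r, q−8=i, l−11=a.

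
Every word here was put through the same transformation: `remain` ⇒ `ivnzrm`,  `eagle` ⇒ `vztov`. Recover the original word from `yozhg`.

blast

Each pair mirrors across the alphabet (r↔i, e↔v, m↔n): positions sum to 25. This is the alphabet-reversal cipher (Atbash): a becomes z, b becomes y, etc.
Decoding yozhg: y↔b, o↔l, z↔a, h↔s, g↔t.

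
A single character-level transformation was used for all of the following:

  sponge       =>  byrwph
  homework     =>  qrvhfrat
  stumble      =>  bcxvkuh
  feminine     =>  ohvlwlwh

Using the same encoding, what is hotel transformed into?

qrchu

The rule splits by letter class: vowels +3, consonants +9.
Applying it to hotel: h(cons)+9=q, o(vowel)+3=r, t(cons)+9=c, e(vowel)+3=h, l(cons)+9=u.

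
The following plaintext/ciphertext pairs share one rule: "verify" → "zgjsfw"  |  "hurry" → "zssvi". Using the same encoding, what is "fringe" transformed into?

fhojsg

The output letters match the input read backwards, each shifted +1: verify reversed is yfirev. Read the word backwards and shift each letter +1.
Applying it to fringe: reverse → egnirf; then shift: e+1=f, g+1=h, n+1=o, i+1=j, r+1=s, f+1=g.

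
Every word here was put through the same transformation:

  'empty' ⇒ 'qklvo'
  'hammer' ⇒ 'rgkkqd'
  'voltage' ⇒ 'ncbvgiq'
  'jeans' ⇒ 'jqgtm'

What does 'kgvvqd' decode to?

matter

e(4)→q(16) and m(12)→k(10) fit y≡9x+6 (mod 26); the inverse of 9 mod 26 is 3. This is an affine cipher: with a=0,…,z=25, each position x becomes (9x+6) mod 26.
Undoing it on kgvvqd: k(10)→3·(10−6)≡12=m; g(6)→3·(6−6)≡0=a; v(21)→3·(21−6)≡19=t; v(21)→3·(21−6)≡19=t; q(16)→3·(16−6)≡4=e; d(3)→3·(3−6)≡17=r (all mod 26).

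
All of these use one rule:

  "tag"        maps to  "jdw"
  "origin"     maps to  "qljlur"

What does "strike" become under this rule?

The output letters match the input read backwards, each shifted +3: tag reversed is gat. Two steps: reverse the string, then apply a Caesar shift of +3.
Applying it to strike: reverse → ekirts; then shift: e+3=h, k+3=n, i+3=l, r+3=u, t+3=w, s+3=v.

hnluwv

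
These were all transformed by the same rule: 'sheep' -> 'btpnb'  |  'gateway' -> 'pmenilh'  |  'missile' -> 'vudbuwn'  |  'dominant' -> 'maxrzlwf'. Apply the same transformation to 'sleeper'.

bxpnbpa

Shifts by position in sheep: pos 0: s→b (+9), pos 1: h→t (+12), pos 2: e→p (+11), pos 3: e→n (+9), pos 4: p→b (+12) — repeating every 3. It's a Vigenère-style cipher with numeric key [9,12,11]: position i shifts by key[i mod 3].
For sleeper: s+9=b, l+12=x, e+11=p, e+9=n, p+12=b, e+11=p, r+9=a.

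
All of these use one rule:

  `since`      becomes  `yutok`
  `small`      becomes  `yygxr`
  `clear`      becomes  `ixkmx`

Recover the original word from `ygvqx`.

Shifts by position in since: pos 0: s→y (+6), pos 1: i→u (+12), pos 2: n→t (+6), pos 3: c→o (+12) — repeating every 2. A repeating key of period 2 is used — shifts +6, +12 over and over.
Decoding ygvqx: y−6=s, g−12=u, v−6=p, q−12=e, x−6=r.

super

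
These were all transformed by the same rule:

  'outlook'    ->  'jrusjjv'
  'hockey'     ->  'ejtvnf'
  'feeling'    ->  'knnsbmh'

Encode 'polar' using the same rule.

gjsza

o(14)→j(9) and u(20)→r(17) fit y≡23x+25 (mod 26); the inverse of 23 mod 26 is 17. Treating letters as 0–25, the rule is x ↦ 23x + 25 (mod 26).
For polar: p(15)→23·15+25≡6=g; o(14)→23·14+25≡9=j; l(11)→23·11+25≡18=s; a(0)→23·0+25≡25=z; r(17)→23·17+25≡0=a (all mod 26).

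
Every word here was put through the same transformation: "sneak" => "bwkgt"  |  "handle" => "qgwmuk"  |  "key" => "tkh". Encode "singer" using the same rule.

The shift depends on letter class: consonant s→b is +9, but vowel e→k is +6. Two shifts are in play — +6 for a/e/i/o/u, +9 for every other letter.
Applying it to singer: s(cons)+9=b, i(vowel)+6=o, n(cons)+9=w, g(cons)+9=p, e(vowel)+6=k, r(cons)+9=a.

bowpka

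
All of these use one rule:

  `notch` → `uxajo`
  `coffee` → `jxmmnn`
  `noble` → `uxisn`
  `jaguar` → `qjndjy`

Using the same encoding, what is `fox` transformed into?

The shift depends on letter class: consonant n→u is +7, but vowel o→x is +9. The rule splits by letter class: vowels +9, consonants +7.
On fox: f(cons)+7=m, o(vowel)+9=x, x(cons)+7=e.

mxe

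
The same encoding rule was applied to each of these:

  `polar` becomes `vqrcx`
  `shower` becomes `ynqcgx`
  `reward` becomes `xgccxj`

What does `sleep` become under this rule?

yrggv

The rule splits by letter class: vowels +2, consonants +6.
For sleep: s(cons)+6=y, l(cons)+6=r, e(vowel)+2=g, e(vowel)+2=g, p(cons)+6=v.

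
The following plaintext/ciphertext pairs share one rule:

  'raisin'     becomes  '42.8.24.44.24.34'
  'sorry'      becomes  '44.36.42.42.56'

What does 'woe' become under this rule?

52.36.16

r(#18)→42 and a(#1)→8: differences scale by 2, so n = 2·pos + 6. With a=1..z=26, the number is 2·pos + 6.
Applying it to woe: w=23→52, o=15→36, e=5→16.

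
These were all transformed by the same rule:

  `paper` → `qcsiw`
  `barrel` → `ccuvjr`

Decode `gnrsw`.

Each letter shifts forward by (position + 1), i.e. 1, 2, 3, … — the shift grows by one for each successive letter.
Undoing it on gnrsw: g−1=f, n−2=l, r−3=o, s−4=o, w−5=r.

floor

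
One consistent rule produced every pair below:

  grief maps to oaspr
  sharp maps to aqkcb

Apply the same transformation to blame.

Letter i (0-indexed) is shifted by i+8, so successive shifts are 8, 9, 10, ….
On blame: b+8=j, l+9=u, a+10=k, m+11=x, e+12=q.

jukxq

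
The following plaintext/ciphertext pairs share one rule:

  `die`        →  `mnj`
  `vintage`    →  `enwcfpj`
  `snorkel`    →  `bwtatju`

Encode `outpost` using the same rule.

The rule splits by letter class: vowels +5, consonants +9.
On outpost: o(vowel)+5=t, u(vowel)+5=z, t(cons)+9=c, p(cons)+9=y, o(vowel)+5=t, s(cons)+9=b, t(cons)+9=c.

tzcytbc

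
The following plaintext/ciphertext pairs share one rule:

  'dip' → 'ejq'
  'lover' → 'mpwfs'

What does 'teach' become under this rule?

Every letter moves 1 place later in the alphabet, wrapping around z→a.
For teach: t+1=u, e+1=f, a+1=b, c+1=d, h+1=i.

ufbdi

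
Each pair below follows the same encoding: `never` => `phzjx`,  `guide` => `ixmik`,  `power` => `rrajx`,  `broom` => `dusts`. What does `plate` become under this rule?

In never: n→p is +2, e→h is +3, v→z is +4, e→j is +5 — the shift increases by 1 each position. Letter i (0-indexed) is shifted by i+2, so successive shifts are 2, 3, 4, ….
On plate: p+2=r, l+3=o, a+4=e, t+5=y, e+6=k.

roeyk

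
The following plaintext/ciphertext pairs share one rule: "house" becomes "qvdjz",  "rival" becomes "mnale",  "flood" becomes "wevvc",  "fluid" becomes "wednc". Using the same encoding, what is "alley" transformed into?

leezr

h(7)→q(16) and o(14)→v(21) fit y≡23x+11 (mod 26); the inverse of 23 mod 26 is 17. Treating letters as 0–25, the rule is x ↦ 23x + 11 (mod 26).
For alley: a(0)→23·0+11≡11=l; l(11)→23·11+11≡4=e; l(11)→23·11+11≡4=e; e(4)→23·4+11≡25=z; y(24)→23·24+11≡17=r (all mod 26).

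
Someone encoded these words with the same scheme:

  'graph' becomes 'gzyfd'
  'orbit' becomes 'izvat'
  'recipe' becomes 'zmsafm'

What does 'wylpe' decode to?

sandy

g(6)→g(6) and r(17)→z(25) fit y≡23x+24 (mod 26); the inverse of 23 mod 26 is 17. Each letter's alphabet position (a=0..z=25) is mapped through 23·x+24 mod 26 — an affine cipher.
Reversing it on wylpe: w(22)→17·(22−24)≡18=s; y(24)→17·(24−24)≡0=a; l(11)→17·(11−24)≡13=n; p(15)→17·(15−24)≡3=d; e(4)→17·(4−24)≡24=y (all mod 26).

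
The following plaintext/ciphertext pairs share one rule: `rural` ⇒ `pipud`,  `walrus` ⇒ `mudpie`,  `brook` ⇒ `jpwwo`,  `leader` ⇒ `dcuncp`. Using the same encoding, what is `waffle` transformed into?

murrdc

r(17)→p(15) and u(20)→i(8) fit y≡15x+20 (mod 26); the inverse of 15 mod 26 is 7. Treating letters as 0–25, the rule is x ↦ 15x + 20 (mod 26).
Applying it to waffle: w(22)→15·22+20≡12=m; a(0)→15·0+20≡20=u; f(5)→15·5+20≡17=r; f(5)→15·5+20≡17=r; l(11)→15·11+20≡3=d; e(4)→15·4+20≡2=c (all mod 26).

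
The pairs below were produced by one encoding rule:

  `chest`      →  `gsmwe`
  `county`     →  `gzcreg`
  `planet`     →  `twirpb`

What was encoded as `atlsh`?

Shifts by position in chest: pos 0: c→g (+4), pos 1: h→s (+11), pos 2: e→m (+8), pos 3: s→w (+4), pos 4: t→e (+11) — repeating every 3. It's a Vigenère-style cipher with numeric key [4,11,8]: position i shifts by key[i mod 3].
Reversing it on atlsh: a−4=w, t−11=i, l−8=d, s−4=o, h−11=w.

widow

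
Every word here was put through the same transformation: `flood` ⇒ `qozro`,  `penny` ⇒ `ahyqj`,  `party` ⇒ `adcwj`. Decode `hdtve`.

It's a Vigenère-style cipher with numeric key [11,3]: position i shifts by key[i mod 2].
Reversing it on hdtve: h−11=w, d−3=a, t−11=i, v−3=s, e−11=t.

waist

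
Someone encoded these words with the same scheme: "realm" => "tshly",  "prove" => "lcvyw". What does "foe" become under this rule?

The output letters match the input read backwards, each shifted +7: realm reversed is mlaer. The word is reversed, then every letter is shifted forward by 7.
Applying it to foe: reverse → eof; then shift: e+7=l, o+7=v, f+7=m.

lvm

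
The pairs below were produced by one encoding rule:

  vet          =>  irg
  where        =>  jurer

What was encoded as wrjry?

Compare letters: v→i is +13, e→r is +13, t→g is +13 — a constant shift. Each letter is shifted forward by 13 in the alphabet (a Caesar shift of +13).
Undoing it on wrjry: w−13=j, r−13=e, j−13=w, r−13=e, y−13=l.

jewel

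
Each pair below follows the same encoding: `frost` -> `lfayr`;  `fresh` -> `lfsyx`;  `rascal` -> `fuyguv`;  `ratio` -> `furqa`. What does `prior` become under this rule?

tfqaf

f(5)→l(11) and r(17)→f(5) fit y≡19x+20 (mod 26); the inverse of 19 mod 26 is 11. This is an affine cipher: with a=0,…,z=25, each position x becomes (19x+20) mod 26.
On prior: p(15)→19·15+20≡19=t; r(17)→19·17+20≡5=f; i(8)→19·8+20≡16=q; o(14)→19·14+20≡0=a; r(17)→19·17+20≡5=f (all mod 26).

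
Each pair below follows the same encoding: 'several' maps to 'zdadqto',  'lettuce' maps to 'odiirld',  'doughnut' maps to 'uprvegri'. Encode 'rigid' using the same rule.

s(18)→z(25) and e(4)→d(3) fit y≡9x+19 (mod 26); the inverse of 9 mod 26 is 3. Each letter's alphabet position (a=0..z=25) is mapped through 9·x+19 mod 26 — an affine cipher.
For rigid: r(17)→9·17+19≡16=q; i(8)→9·8+19≡13=n; g(6)→9·6+19≡21=v; i(8)→9·8+19≡13=n; d(3)→9·3+19≡20=u (all mod 26).

qnvnu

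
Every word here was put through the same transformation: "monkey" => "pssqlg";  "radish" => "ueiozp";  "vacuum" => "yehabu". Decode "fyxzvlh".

In monkey: m→p is +3, o→s is +4, n→s is +5, k→q is +6 — the shift increases by 1 each position. Each letter shifts forward by (position + 3), i.e. 3, 4, 5, … — the shift grows by one for each successive letter.
Decoding fyxzvlh: f−3=c, y−4=u, x−5=s, z−6=t, v−7=o, l−8=d, h−9=y.

custody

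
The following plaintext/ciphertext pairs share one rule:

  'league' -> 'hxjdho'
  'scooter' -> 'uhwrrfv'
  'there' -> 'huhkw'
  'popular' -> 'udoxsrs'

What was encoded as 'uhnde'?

baker

The output letters match the input read backwards, each shifted +3: league reversed is eugael. Read the word backwards and shift each letter +3.
Reversing it on uhnde: shift back: u−3=r, h−3=e, n−3=k, d−3=a, e−3=b → rekab; then reverse → baker.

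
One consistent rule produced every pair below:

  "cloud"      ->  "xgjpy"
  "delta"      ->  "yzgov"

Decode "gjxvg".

Compare letters: c→x is +21, l→g is +21, o→j is +21 — a constant shift. Every letter moves 21 places later in the alphabet, wrapping around z→a.
Undoing it on gjxvg: g−21=l, j−21=o, x−21=c, v−21=a, g−21=l.

local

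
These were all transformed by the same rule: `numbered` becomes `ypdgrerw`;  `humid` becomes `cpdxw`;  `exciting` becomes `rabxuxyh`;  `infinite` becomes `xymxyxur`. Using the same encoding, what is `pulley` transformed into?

n(13)→y(24) and u(20)→p(15) fit y≡21x+11 (mod 26); the inverse of 21 mod 26 is 5. This is an affine cipher: with a=0,…,z=25, each position x becomes (21x+11) mod 26.
For pulley: p(15)→21·15+11≡14=o; u(20)→21·20+11≡15=p; l(11)→21·11+11≡8=i; l(11)→21·11+11≡8=i; e(4)→21·4+11≡17=r; y(24)→21·24+11≡21=v (all mod 26).

opiirv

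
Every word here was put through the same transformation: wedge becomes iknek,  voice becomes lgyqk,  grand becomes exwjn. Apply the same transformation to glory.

epgxc

w(22)→i(8) and e(4)→k(10) fit y≡23x+22 (mod 26); the inverse of 23 mod 26 is 17. This is an affine cipher: with a=0,…,z=25, each position x becomes (23x+22) mod 26.
For glory: g(6)→23·6+22≡4=e; l(11)→23·11+22≡15=p; o(14)→23·14+22≡6=g; r(17)→23·17+22≡23=x; y(24)→23·24+22≡2=c (all mod 26).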